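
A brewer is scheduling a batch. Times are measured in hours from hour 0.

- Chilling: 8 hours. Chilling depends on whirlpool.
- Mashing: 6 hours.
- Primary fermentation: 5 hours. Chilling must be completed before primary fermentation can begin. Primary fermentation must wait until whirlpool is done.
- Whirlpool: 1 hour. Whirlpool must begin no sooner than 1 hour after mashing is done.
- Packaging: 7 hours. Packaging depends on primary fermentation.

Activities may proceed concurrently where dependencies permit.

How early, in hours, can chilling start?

Nothing blocks mashing, so it runs from hour 0 to hour 6.
Whirlpool waits on mashing (finishes hour 6, plus 1-hour gap → hour 7), so it starts at hour 7 and finishes at 7 + 1 = hour 8.
Chilling waits on whirlpool (finishes hour 8), so the earliest it can start is hour 8.

8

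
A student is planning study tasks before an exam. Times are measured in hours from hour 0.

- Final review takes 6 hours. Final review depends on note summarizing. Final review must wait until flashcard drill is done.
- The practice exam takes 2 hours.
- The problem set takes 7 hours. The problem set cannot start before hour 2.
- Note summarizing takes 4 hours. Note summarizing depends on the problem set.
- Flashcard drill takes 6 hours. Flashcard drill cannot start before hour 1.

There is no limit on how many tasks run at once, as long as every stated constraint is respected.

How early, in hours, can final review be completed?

19

Flashcard drill cannot begin until its own release at hour 1. It runs from hour 1 to 1 + 6 = hour 7.
After its own release at hour 2, the problem set can start at hour 2 and finishes at hour 9.
Note summarizing waits on the problem set (finishes hour 9), so it starts at hour 9 and finishes at 9 + 4 = hour 13.
For final review: note summarizing (finishes hour 13); flashcard drill (finishes hour 7). Taking the maximum gives a start of hour 13, and it finishes at 13 + 6 = hour 19.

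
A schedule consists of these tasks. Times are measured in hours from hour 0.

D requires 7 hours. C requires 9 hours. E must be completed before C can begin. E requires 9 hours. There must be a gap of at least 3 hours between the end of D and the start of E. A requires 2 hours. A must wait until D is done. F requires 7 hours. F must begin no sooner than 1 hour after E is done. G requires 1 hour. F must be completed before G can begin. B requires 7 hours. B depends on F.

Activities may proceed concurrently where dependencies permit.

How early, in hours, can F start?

Nothing blocks D, so it runs from hour 0 to hour 7.
E cannot begin until D (finishes hour 7, plus 3-hour gap → hour 10). It runs from hour 10 to 10 + 9 = hour 19.
F waits on E (finishes hour 19, plus 1-hour gap → hour 20), so the earliest it can start is hour 20.

20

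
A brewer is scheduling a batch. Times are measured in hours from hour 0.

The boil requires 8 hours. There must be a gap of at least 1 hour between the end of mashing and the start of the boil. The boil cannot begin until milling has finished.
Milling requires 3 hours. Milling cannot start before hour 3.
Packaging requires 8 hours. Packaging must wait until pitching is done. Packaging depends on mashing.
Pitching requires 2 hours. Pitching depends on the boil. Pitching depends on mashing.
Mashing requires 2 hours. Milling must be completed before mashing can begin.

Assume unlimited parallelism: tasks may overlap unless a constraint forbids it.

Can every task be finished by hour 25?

Milling waits on its own release at hour 3, so it starts at hour 3 and finishes at 3 + 3 = hour 6.
After milling (finishes hour 6), mashing can start at hour 6 and finishes at hour 8.
The boil has to wait for mashing (finishes hour 8, plus 1-hour gap → hour 9); milling (finishes hour 6). The latest of these is hour 9, so the boil runs hour 9 to 9 + 8 = hour 17.
Pitching cannot start until the boil (finishes hour 17); mashing (finishes hour 8). The controlling bound is hour 17, so pitching finishes at 17 + 2 = hour 19.
Packaging cannot start until pitching (finishes hour 19); mashing (finishes hour 8). The controlling bound is hour 19, so packaging finishes at 19 + 8 = hour 27.
The earliest everything can be done is hour 27, which is after the deadline of 25, so it is not possible.

No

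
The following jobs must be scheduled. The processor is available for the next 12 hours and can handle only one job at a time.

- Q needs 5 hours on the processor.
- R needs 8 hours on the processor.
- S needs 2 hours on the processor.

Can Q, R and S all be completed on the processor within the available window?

No

Running back to back, the jobs need 5 + 8 + 2 = 15 hours on the processor.
Since 15 > 12, they cannot all fit.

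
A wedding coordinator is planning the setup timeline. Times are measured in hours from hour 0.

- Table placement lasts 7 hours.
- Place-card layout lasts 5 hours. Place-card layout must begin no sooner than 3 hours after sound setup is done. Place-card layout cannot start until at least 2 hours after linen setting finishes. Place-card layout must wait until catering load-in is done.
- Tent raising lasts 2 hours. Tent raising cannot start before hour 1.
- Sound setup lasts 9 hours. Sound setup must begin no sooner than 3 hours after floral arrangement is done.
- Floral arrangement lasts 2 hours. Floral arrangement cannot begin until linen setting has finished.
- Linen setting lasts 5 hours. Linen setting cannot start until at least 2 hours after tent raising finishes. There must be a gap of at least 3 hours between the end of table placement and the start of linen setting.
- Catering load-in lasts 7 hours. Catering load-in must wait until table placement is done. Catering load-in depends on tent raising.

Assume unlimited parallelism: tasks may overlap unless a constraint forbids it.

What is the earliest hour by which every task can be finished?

Table placement can start immediately at hour 0; it finishes at hour 7.
Tent raising cannot begin until its own release at hour 1. It runs from hour 1 to 1 + 2 = hour 3.
Catering load-in needs all of table placement (finishes hour 7); tent raising (finishes hour 3). That puts its earliest start at hour 7; it finishes at 7 + 7 = hour 14.
For linen setting: tent raising (finishes hour 3, plus 2-hour gap → hour 5); table placement (finishes hour 7, plus 3-hour gap → hour 10). Taking the maximum gives a start of hour 10, and it finishes at 10 + 5 = hour 15.
After linen setting (finishes hour 15), floral arrangement can start at hour 15 and finishes at hour 17.
Sound setup waits on floral arrangement (finishes hour 17, plus 3-hour gap → hour 20), so it starts at hour 20 and finishes at 20 + 9 = hour 29.
Place-card layout cannot start until sound setup (finishes hour 29, plus 3-hour gap → hour 32); linen setting (finishes hour 15, plus 2-hour gap → hour 17); catering load-in (finishes hour 14). The controlling bound is hour 32, so place-card layout finishes at 32 + 5 = hour 37.
All tasks are finished once the last one completes. Finish times: Tent raising at 3, Table placement at 7, Linen setting at 15, Floral arrangement at 17, Sound setup at 29, Catering load-in at 14, Place-card layout at 37. The latest is hour 37.

37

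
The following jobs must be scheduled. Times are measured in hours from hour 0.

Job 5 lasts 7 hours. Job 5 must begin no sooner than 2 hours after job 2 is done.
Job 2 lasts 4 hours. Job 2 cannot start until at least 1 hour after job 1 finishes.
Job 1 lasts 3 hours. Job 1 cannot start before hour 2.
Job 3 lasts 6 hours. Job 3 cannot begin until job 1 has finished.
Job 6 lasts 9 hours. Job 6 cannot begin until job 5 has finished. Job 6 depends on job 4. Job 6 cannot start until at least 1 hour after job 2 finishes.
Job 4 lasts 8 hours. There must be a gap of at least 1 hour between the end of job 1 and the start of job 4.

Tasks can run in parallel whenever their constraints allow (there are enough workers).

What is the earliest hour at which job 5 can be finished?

19

Job 1 waits on its own release at hour 2, so it starts at hour 2 and finishes at 2 + 3 = hour 5.
Job 2 cannot begin until job 1 (finishes hour 5, plus 1-hour gap → hour 6). It runs from hour 6 to 6 + 4 = hour 10.
Job 5 waits on job 2 (finishes hour 10, plus 2-hour gap → hour 12), so it starts at hour 12 and finishes at 12 + 7 = hour 19.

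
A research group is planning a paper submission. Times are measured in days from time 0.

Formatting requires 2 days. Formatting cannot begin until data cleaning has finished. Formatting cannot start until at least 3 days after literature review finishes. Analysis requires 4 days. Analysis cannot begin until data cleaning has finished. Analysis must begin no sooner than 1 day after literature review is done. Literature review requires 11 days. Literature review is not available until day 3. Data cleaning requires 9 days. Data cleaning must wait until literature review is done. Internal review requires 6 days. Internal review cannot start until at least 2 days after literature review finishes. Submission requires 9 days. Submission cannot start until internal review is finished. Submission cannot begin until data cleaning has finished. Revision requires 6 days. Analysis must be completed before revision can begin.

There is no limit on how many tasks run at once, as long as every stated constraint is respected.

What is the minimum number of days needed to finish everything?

33

After its own release at day 3, literature review can start at day 3 and finishes at day 14.
Internal review waits on literature review (finishes day 14, plus 2-day gap → day 16), so it starts at day 16 and finishes at 16 + 6 = day 22.
After literature review (finishes day 14), data cleaning can start at day 14 and finishes at day 23.
Submission has to wait for internal review (finishes day 22); data cleaning (finishes day 23). The latest of these is day 23, so submission runs day 23 to 23 + 9 = day 32.
Formatting cannot start until data cleaning (finishes day 23); literature review (finishes day 14, plus 3-day gap → day 17). The controlling bound is day 23, so formatting finishes at 23 + 2 = day 25.
Analysis has to wait for data cleaning (finishes day 23); literature review (finishes day 14, plus 1-day gap → day 15). The latest of these is day 23, so analysis runs day 23 to 23 + 4 = day 27.
Revision cannot begin until analysis (finishes day 27). It runs from day 27 to 27 + 6 = day 33.
All tasks are finished once the last one completes. Finish times: Literature review at 14, Data cleaning at 23, Analysis at 27, Internal review at 22, Revision at 33, Formatting at 25, Submission at 32. The latest is day 33.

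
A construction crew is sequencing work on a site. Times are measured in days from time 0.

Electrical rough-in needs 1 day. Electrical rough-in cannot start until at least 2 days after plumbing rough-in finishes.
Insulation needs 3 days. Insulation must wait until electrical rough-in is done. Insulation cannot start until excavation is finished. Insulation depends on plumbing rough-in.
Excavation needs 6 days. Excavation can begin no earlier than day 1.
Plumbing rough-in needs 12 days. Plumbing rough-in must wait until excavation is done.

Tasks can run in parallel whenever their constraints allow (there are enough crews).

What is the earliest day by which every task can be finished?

After its own release at day 1, excavation can start at day 1 and finishes at day 7.
Plumbing rough-in cannot begin until excavation (finishes day 7). It runs from day 7 to 7 + 12 = day 19.
After plumbing rough-in (finishes day 19, plus 2-day gap → day 21), electrical rough-in can start at day 21 and finishes at day 22.
Insulation has to wait for electrical rough-in (finishes day 22); excavation (finishes day 7); plumbing rough-in (finishes day 19). The latest of these is day 22, so insulation runs day 22 to 22 + 3 = day 25.
All tasks are finished once the last one completes. Finish times: Excavation at 7, Plumbing rough-in at 19, Electrical rough-in at 22, Insulation at 25. The latest is day 25.

25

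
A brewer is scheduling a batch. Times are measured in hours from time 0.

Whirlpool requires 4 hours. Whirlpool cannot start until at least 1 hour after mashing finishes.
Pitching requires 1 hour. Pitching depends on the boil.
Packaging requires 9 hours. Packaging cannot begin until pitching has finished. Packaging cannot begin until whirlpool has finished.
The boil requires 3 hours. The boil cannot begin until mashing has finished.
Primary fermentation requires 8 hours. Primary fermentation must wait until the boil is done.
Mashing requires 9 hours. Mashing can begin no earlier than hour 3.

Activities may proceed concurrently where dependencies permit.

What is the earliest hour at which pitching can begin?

Mashing waits on its own release at hour 3, so it starts at hour 3 and finishes at 3 + 9 = hour 12.
After mashing (finishes hour 12), the boil can start at hour 12 and finishes at hour 15.
Pitching waits on the boil (finishes hour 15), so the earliest it can start is hour 15.

15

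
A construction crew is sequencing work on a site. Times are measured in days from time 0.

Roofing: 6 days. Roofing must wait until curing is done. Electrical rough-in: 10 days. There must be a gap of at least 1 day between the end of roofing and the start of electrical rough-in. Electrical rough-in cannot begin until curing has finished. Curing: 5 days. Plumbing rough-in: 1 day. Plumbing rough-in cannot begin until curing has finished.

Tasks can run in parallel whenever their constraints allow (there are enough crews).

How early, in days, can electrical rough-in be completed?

Curing has no prerequisites, so it starts at day 0 and finishes at day 5.
Roofing cannot begin until curing (finishes day 5). It runs from day 5 to 5 + 6 = day 11.
Electrical rough-in has to wait for roofing (finishes day 11, plus 1-day gap → day 12); curing (finishes day 5). The latest of these is day 12, so electrical rough-in runs day 12 to 12 + 10 = day 22.

22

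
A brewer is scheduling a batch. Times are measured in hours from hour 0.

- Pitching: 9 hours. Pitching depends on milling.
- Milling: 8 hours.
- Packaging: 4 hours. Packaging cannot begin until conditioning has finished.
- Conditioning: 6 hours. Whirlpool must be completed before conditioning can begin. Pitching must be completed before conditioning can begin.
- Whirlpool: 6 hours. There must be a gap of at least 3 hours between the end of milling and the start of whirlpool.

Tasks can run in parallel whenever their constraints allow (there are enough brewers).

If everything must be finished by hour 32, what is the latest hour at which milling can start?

5

Packaging has no dependents, so it just needs to finish by hour 32. Starting by 32 − 4 = hour 28 achieves that.
Since packaging (must start by hour 28) depends on it, conditioning must finish by hour 28. Backing off its 6-hour duration gives a latest start of hour 22.
Whirlpool feeds into conditioning (must start by hour 22); so whirlpool must finish by hour 22 and therefore start by hour 16.
Since conditioning (must start by hour 22) depends on it, pitching must finish by hour 22. Backing off its 9-hour duration gives a latest start of hour 13.
For milling: whirlpool (must start by hour 16, minus 3-hour gap → hour 13); pitching (must start by hour 13). The most restrictive is hour 13; with an 8-hour duration, milling must start by hour 5.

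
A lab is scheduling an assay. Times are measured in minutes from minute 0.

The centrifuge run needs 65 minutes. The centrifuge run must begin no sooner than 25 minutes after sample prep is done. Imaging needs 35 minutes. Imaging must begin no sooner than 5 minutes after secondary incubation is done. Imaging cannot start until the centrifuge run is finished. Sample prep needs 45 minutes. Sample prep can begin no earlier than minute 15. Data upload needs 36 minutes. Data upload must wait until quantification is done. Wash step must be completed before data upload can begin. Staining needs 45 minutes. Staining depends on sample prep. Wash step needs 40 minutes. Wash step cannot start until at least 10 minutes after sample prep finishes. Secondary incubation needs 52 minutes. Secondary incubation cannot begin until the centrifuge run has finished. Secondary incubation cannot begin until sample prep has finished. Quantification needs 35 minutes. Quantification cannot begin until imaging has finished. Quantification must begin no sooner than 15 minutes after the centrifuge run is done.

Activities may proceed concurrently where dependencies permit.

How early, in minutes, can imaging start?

207

Sample prep cannot begin until its own release at minute 15. It runs from minute 15 to 15 + 45 = minute 60.
The centrifuge run cannot begin until sample prep (finishes minute 60, plus 25-minute gap → minute 85). It runs from minute 85 to 85 + 65 = minute 150.
Secondary incubation needs all of the centrifuge run (finishes minute 150); sample prep (finishes minute 60). That puts its earliest start at minute 150; it finishes at 150 + 52 = minute 202.
Imaging waits on secondary incubation (finishes minute 202, plus 5-minute gap → minute 207); the centrifuge run (finishes minute 150). The latest of these is minute 207, which is the earliest imaging can start.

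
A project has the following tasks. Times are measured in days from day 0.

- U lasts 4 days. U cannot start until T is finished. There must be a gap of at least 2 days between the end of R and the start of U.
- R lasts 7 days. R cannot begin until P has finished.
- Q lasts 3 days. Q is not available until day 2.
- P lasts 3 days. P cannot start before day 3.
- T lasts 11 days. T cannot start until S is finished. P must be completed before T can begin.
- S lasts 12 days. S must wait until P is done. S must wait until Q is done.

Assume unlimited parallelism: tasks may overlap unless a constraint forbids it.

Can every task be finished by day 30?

No

Q cannot begin until its own release at day 2. It runs from day 2 to 2 + 3 = day 5.
P waits on its own release at day 3, so it starts at day 3 and finishes at 3 + 3 = day 6.
For S: P (finishes day 6); Q (finishes day 5). Taking the maximum gives a start of day 6, and it finishes at 6 + 12 = day 18.
For T: S (finishes day 18); P (finishes day 6). Taking the maximum gives a start of day 18, and it finishes at 18 + 11 = day 29.
After P (finishes day 6), R can start at day 6 and finishes at day 13.
U cannot start until T (finishes day 29); R (finishes day 13, plus 2-day gap → day 15). The controlling bound is day 29, so U finishes at 29 + 4 = day 33.
The earliest everything can be done is day 33, which is after the deadline of 30, so it is not possible.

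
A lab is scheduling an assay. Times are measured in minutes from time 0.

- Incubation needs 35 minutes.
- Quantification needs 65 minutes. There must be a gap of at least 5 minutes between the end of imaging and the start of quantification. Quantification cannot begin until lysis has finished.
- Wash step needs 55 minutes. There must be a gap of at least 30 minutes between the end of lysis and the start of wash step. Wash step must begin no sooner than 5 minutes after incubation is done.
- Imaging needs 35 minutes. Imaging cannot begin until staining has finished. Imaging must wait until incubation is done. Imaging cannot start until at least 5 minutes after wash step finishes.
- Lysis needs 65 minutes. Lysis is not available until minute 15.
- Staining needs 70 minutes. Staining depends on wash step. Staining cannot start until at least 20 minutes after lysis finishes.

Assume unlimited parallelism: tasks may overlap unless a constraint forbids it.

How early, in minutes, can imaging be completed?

Incubation has no prerequisites, so it starts at minute 0 and finishes at minute 35.
After its own release at minute 15, lysis can start at minute 15 and finishes at minute 80.
For wash step: lysis (finishes minute 80, plus 30-minute gap → minute 110); incubation (finishes minute 35, plus 5-minute gap → minute 40). Taking the maximum gives a start of minute 110, and it finishes at 110 + 55 = minute 165.
Staining cannot start until wash step (finishes minute 165); lysis (finishes minute 80, plus 20-minute gap → minute 100). The controlling bound is minute 165, so staining finishes at 165 + 70 = minute 235.
For imaging: staining (finishes minute 235); incubation (finishes minute 35); wash step (finishes minute 165, plus 5-minute gap → minute 170). Taking the maximum gives a start of minute 235, and it finishes at 235 + 35 = minute 270.

270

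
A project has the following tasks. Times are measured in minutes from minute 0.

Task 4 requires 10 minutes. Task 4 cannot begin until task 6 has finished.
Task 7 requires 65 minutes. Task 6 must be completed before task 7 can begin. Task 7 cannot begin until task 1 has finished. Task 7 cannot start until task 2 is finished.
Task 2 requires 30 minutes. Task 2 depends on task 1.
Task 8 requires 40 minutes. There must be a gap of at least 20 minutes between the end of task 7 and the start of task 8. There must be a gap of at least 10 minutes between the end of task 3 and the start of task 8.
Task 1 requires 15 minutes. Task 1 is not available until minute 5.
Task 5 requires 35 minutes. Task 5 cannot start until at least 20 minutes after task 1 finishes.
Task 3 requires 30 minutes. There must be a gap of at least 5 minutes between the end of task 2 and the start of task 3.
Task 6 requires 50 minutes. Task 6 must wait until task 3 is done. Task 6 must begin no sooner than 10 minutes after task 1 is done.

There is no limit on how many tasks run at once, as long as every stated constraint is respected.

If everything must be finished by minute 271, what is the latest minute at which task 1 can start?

16

Nothing follows task 4; the deadline of minute 271 is its only limit. It must start by 271 − 10 = minute 261.
To finish by minute 271, task 8 (duration 40) must start no later than minute 231.
Since task 8 (must start by minute 231, minus 20-minute gap → minute 211) depends on it, task 7 must finish by minute 211. Backing off its 65-minute duration gives a latest start of minute 146.
For task 6: task 4 (must start by minute 261); task 7 (must start by minute 146). The most restrictive is minute 146; with a 50-minute duration, task 6 must start by minute 96.
For task 3: task 6 (must start by minute 96); task 8 (must start by minute 231, minus 10-minute gap → minute 221). The most restrictive is minute 96; with a 30-minute duration, task 3 must start by minute 66.
Task 2 must finish in time for task 3 (must start by minute 66, minus 5-minute gap → minute 61); task 7 (must start by minute 146). The tightest is minute 61, so task 2 must start by 61 − 30 = minute 31.
Nothing follows task 5; the deadline of minute 271 is its only limit. It must start by 271 − 35 = minute 236.
For task 1: task 2 (must start by minute 31); task 5 (must start by minute 236, minus 20-minute gap → minute 216); task 6 (must start by minute 96, minus 10-minute gap → minute 86); task 7 (must start by minute 146). The most restrictive is minute 31; with a 15-minute duration, task 1 must start by minute 16.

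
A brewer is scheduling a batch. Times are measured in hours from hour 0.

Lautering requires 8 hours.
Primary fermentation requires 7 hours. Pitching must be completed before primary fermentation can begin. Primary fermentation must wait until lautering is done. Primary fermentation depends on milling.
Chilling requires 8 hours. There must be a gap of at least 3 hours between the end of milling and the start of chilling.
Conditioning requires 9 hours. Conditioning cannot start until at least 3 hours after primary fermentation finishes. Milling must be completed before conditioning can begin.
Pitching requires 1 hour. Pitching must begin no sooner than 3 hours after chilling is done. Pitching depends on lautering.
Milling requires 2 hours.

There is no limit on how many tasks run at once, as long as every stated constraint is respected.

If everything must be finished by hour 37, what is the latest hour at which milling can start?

1

Conditioning has no dependents, so it just needs to finish by hour 37. Starting by 37 − 9 = hour 28 achieves that.
Primary fermentation has to be done before conditioning (must start by hour 28, minus 3-hour gap → hour 25). That means finishing by hour 25, i.e. starting by 25 − 7 = hour 18.
Pitching must finish before primary fermentation (must start by hour 18). With a 1-hour duration, pitching must start by 18 − 1 = hour 17.
Chilling feeds into pitching (must start by hour 17, minus 3-hour gap → hour 14); so chilling must finish by hour 14 and therefore start by hour 6.
Milling must finish in time for chilling (must start by hour 6, minus 3-hour gap → hour 3); primary fermentation (must start by hour 18); conditioning (must start by hour 28). The tightest is hour 3, so milling must start by 3 − 2 = hour 1.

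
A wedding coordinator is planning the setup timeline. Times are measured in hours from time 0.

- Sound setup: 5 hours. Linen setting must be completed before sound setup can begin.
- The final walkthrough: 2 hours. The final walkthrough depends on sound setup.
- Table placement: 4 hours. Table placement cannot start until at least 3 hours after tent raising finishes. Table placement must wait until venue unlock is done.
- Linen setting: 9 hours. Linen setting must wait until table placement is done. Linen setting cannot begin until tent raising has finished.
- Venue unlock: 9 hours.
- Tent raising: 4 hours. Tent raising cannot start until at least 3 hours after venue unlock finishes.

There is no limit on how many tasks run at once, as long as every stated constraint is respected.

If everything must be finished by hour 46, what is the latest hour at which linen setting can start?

The final walkthrough has no dependents, so it just needs to finish by hour 46. Starting by 46 − 2 = hour 44 achieves that.
Since the final walkthrough (must start by hour 44) depends on it, sound setup must finish by hour 44. Backing off its 5-hour duration gives a latest start of hour 39.
Since sound setup (must start by hour 39) depends on it, linen setting must finish by hour 39. Backing off its 9-hour duration gives a latest start of hour 30.

30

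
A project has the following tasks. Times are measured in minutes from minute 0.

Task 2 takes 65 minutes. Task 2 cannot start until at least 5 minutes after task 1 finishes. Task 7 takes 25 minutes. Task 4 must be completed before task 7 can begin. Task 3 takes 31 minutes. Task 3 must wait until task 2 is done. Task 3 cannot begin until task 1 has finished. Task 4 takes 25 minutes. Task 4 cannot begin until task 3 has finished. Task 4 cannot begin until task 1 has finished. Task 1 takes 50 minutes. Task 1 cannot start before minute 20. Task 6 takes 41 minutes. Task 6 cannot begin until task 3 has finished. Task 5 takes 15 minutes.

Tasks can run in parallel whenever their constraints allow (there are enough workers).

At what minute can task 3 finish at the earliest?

Task 1 waits on its own release at minute 20, so it starts at minute 20 and finishes at 20 + 50 = minute 70.
After task 1 (finishes minute 70, plus 5-minute gap → minute 75), task 2 can start at minute 75 and finishes at minute 140.
Task 3 has to wait for task 2 (finishes minute 140); task 1 (finishes minute 70). The latest of these is minute 140, so task 3 runs minute 140 to 140 + 31 = minute 171.

171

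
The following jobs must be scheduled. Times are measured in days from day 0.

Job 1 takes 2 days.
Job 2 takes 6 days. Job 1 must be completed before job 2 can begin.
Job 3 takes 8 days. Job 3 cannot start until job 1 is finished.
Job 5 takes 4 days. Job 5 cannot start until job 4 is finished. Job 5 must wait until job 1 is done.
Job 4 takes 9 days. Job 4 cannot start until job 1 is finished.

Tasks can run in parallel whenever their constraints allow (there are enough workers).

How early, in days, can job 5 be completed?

Job 1 can start immediately at day 0; it finishes at day 2.
Job 4 cannot begin until job 1 (finishes day 2). It runs from day 2 to 2 + 9 = day 11.
Job 5 cannot start until job 4 (finishes day 11); job 1 (finishes day 2). The controlling bound is day 11, so job 5 finishes at 11 + 4 = day 15.

15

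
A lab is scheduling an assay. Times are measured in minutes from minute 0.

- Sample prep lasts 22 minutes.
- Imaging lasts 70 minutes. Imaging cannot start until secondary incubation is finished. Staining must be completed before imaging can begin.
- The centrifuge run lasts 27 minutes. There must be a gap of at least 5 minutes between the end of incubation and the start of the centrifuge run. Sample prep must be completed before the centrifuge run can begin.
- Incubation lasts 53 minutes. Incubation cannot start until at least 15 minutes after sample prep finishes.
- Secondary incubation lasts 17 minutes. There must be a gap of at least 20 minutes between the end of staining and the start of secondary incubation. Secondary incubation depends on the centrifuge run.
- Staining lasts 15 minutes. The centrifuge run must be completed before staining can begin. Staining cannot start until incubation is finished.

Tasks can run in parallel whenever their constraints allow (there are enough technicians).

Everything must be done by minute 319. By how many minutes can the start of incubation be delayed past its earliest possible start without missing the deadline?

Nothing blocks sample prep, so it runs from minute 0 to minute 22.
Incubation cannot begin until sample prep (finishes minute 22, plus 15-minute gap → minute 37). It runs from minute 37 to 37 + 53 = minute 90.

Working backward from the deadline:
Imaging has no dependents, so it just needs to finish by minute 319. Starting by 319 − 70 = minute 249 achieves that.
Secondary incubation has to be done before imaging (must start by minute 249). That means finishing by minute 249, i.e. starting by 249 − 17 = minute 232.
For staining: secondary incubation (must start by minute 232, minus 20-minute gap → minute 212); imaging (must start by minute 249). The most restrictive is minute 212; with a 15-minute duration, staining must start by minute 197.
For the centrifuge run: staining (must start by minute 197); secondary incubation (must start by minute 232). The most restrictive is minute 197; with a 27-minute duration, the centrifuge run must start by minute 170.
For incubation: the centrifuge run (must start by minute 170, minus 5-minute gap → minute 165); staining (must start by minute 197). The most restrictive is minute 165; with a 53-minute duration, incubation must start by minute 112.
So incubation can start as early as minute 37 and as late as minute 112, giving 112 − 37 = 75 minutes of slack.

75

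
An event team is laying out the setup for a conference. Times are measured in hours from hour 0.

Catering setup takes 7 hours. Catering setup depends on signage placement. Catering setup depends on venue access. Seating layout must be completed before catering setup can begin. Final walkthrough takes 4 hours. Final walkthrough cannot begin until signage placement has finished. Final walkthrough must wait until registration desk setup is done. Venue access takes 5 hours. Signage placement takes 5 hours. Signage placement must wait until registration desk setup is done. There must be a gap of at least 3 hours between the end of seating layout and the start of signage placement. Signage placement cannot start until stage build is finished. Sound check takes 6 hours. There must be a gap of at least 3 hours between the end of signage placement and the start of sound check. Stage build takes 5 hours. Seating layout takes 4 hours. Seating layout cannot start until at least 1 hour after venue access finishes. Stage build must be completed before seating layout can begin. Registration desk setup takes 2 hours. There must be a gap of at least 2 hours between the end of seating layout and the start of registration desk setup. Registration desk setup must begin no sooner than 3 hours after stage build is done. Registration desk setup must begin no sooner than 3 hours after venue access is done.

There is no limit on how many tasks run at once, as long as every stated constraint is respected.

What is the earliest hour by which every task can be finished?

28

Stage build can start immediately at hour 0; it finishes at hour 5.
Venue access has no prerequisites, so it starts at hour 0 and finishes at hour 5.
For seating layout: venue access (finishes hour 5, plus 1-hour gap → hour 6); stage build (finishes hour 5). Taking the maximum gives a start of hour 6, and it finishes at 6 + 4 = hour 10.
Registration desk setup has to wait for seating layout (finishes hour 10, plus 2-hour gap → hour 12); stage build (finishes hour 5, plus 3-hour gap → hour 8); venue access (finishes hour 5, plus 3-hour gap → hour 8). The latest of these is hour 12, so registration desk setup runs hour 12 to 12 + 2 = hour 14.
Signage placement has to wait for registration desk setup (finishes hour 14); seating layout (finishes hour 10, plus 3-hour gap → hour 13); stage build (finishes hour 5). The latest of these is hour 14, so signage placement runs hour 14 to 14 + 5 = hour 19.
Final walkthrough needs all of signage placement (finishes hour 19); registration desk setup (finishes hour 14). That puts its earliest start at hour 19; it finishes at 19 + 4 = hour 23.
Sound check cannot begin until signage placement (finishes hour 19, plus 3-hour gap → hour 22). It runs from hour 22 to 22 + 6 = hour 28.
For catering setup: signage placement (finishes hour 19); venue access (finishes hour 5); seating layout (finishes hour 10). Taking the maximum gives a start of hour 19, and it finishes at 19 + 7 = hour 26.
All tasks are finished once the last one completes. Finish times: Venue access at 5, Stage build at 5, Seating layout at 10, Registration desk setup at 14, Signage placement at 19, Catering setup at 26, Sound check at 28, Final walkthrough at 23. The latest is hour 28.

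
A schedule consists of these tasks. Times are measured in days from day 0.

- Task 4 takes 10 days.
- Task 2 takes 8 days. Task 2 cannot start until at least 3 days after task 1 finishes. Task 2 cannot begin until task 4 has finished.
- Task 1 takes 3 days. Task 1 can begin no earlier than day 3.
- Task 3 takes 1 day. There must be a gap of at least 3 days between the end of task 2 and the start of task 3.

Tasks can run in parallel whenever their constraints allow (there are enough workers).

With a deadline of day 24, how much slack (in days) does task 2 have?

2

Nothing blocks task 4, so it runs from day 0 to day 10.
Task 1 cannot begin until its own release at day 3. It runs from day 3 to 3 + 3 = day 6.
For task 2: task 1 (finishes day 6, plus 3-day gap → day 9); task 4 (finishes day 10). Taking the maximum gives a start of day 10, and it finishes at 10 + 8 = day 18.

Working backward from the deadline:
Task 3 has no dependents, so it just needs to finish by day 24. Starting by 24 − 1 = day 23 achieves that.
Task 2 has to be done before task 3 (must start by day 23, minus 3-day gap → day 20). That means finishing by day 20, i.e. starting by 20 − 8 = day 12.
So task 2 can start as early as day 10 and as late as day 12, giving 12 − 10 = 2 days of slack.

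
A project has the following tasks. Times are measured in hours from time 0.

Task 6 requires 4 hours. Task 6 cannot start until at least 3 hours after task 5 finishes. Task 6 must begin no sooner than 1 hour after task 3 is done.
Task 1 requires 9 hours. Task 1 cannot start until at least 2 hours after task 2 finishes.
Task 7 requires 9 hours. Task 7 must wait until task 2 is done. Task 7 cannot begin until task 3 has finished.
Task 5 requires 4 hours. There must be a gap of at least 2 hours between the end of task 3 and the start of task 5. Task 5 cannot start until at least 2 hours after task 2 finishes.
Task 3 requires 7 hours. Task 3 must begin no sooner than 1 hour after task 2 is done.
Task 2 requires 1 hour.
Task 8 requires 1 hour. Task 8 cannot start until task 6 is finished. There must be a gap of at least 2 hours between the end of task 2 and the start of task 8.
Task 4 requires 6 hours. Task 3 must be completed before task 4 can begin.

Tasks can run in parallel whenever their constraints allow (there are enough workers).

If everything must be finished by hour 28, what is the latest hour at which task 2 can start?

5

To finish by hour 28, task 1 (duration 9) must start no later than hour 19.
Task 4 has no dependents, so it just needs to finish by hour 28. Starting by 28 − 6 = hour 22 achieves that.
Task 8 has no dependents, so it just needs to finish by hour 28. Starting by 28 − 1 = hour 27 achieves that.
Since task 8 (must start by hour 27) depends on it, task 6 must finish by hour 27. Backing off its 4-hour duration gives a latest start of hour 23.
Task 5 feeds into task 6 (must start by hour 23, minus 3-hour gap → hour 20); so task 5 must finish by hour 20 and therefore start by hour 16.
To finish by hour 28, task 7 (duration 9) must start no later than hour 19.
Task 3 feeds task 4 (must start by hour 22); task 5 (must start by hour 16, minus 2-hour gap → hour 14); task 6 (must start by hour 23, minus 1-hour gap → hour 22); task 7 (must start by hour 19). Taking the minimum, task 3 must finish by hour 14 and start by 14 − 7 = hour 7.
Task 2 has several dependents: task 1 (must start by hour 19, minus 2-hour gap → hour 17); task 3 (must start by hour 7, minus 1-hour gap → hour 6); task 5 (must start by hour 16, minus 2-hour gap → hour 14); task 7 (must start by hour 19); task 8 (must start by hour 27, minus 2-hour gap → hour 25). The earliest of those limits is hour 6, so task 2 must start by 6 − 1 = hour 5.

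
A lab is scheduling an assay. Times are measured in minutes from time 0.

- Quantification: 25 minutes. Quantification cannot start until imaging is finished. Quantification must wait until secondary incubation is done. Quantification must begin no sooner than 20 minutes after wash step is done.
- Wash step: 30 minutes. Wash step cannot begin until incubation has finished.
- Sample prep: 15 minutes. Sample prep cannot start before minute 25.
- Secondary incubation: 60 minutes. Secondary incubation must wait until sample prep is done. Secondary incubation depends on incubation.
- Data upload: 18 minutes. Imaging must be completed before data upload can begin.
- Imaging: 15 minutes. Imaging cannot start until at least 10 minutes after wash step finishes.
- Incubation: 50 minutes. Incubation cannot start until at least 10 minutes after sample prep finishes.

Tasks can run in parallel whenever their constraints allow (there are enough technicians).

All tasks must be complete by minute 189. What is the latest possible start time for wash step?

Quantification must finish by minute 189; it takes 25 minutes, so it must start by 189 − 25 = minute 164.
Data upload has no dependents, so it just needs to finish by minute 189. Starting by 189 − 18 = minute 171 achieves that.
Imaging must finish in time for quantification (must start by minute 164); data upload (must start by minute 171). The tightest is minute 164, so imaging must start by 164 − 15 = minute 149.
Wash step has several dependents: imaging (must start by minute 149, minus 10-minute gap → minute 139); quantification (must start by minute 164, minus 20-minute gap → minute 144). The earliest of those limits is minute 139, so wash step must start by 139 − 30 = minute 109.

109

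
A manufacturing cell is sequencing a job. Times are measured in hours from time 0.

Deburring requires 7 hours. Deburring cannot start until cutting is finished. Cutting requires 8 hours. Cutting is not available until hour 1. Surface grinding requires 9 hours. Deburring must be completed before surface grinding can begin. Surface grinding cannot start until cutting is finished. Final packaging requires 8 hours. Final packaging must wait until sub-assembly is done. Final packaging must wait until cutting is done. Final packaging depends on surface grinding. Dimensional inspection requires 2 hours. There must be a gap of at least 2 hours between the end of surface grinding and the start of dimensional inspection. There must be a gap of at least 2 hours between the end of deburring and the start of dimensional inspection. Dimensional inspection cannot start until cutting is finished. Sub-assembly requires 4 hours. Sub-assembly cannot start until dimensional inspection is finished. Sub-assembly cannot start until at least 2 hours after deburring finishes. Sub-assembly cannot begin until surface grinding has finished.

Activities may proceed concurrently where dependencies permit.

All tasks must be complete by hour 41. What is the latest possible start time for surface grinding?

16

Nothing follows final packaging; the deadline of hour 41 is its only limit. It must start by 41 − 8 = hour 33.
Since final packaging (must start by hour 33) depends on it, sub-assembly must finish by hour 33. Backing off its 4-hour duration gives a latest start of hour 29.
Dimensional inspection must finish before sub-assembly (must start by hour 29). With a 2-hour duration, dimensional inspection must start by 29 − 2 = hour 27.
Surface grinding has several dependents: dimensional inspection (must start by hour 27, minus 2-hour gap → hour 25); sub-assembly (must start by hour 29); final packaging (must start by hour 33). The earliest of those limits is hour 25, so surface grinding must start by 25 − 9 = hour 16.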